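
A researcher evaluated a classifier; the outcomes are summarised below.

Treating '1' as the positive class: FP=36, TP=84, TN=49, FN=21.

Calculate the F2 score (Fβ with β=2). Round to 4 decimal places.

0.7778

Fβ = (1+β²)·TP / ((1+β²)·TP + β²·FN + FP), with β²=4
= 5·84 / (5·84 + 4·21 + 36) = 0.7778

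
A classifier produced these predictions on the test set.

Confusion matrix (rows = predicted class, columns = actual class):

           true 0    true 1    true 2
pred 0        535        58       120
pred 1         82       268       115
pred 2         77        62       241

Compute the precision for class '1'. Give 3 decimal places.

0.576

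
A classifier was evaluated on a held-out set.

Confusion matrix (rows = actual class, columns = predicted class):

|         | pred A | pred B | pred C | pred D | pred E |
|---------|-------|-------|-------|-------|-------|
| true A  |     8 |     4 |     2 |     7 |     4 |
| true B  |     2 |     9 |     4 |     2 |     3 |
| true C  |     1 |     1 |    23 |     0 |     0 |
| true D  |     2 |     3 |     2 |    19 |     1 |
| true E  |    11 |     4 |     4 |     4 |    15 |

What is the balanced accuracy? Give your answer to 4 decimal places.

Balanced accuracy = mean of per-class recall.
  A: recall = 8/25 = 0.32000
  B: recall = 9/20 = 0.45000
  C: recall = 23/25 = 0.92000
  D: recall = 19/27 = 0.70370
  E: recall = 15/38 = 0.39474
Mean = (0.32000 + 0.45000 + 0.92000 + 0.70370 + 0.39474) / 5 = 0.5577

0.5577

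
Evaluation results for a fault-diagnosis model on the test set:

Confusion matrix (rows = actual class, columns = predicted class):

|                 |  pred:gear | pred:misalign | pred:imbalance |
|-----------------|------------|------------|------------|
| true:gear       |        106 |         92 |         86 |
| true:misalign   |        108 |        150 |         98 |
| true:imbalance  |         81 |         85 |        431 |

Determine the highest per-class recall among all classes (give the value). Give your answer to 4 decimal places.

0.7219

Per-class recall (TP/(TP+FN)):
  gear: TP=106, FN=92+86=178 → 106/284 = 0.37324
  misalign: TP=150, FN=108+98=206 → 150/356 = 0.42135
  imbalance: TP=431, FN=81+85=166 → 431/597 = 0.72194
Highest is class 'imbalance' with recall = 0.7219.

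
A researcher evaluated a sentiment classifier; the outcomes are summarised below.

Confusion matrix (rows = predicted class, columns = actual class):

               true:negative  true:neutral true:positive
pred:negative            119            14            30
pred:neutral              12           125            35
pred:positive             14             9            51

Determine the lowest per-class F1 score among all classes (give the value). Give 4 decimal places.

0.5368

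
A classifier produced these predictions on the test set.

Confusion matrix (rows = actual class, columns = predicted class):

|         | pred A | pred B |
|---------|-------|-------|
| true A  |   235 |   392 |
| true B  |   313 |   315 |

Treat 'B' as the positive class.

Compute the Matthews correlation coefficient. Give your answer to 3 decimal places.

-0.125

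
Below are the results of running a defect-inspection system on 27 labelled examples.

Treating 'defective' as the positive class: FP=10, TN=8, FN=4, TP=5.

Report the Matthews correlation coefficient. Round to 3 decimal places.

MCC = (TP·TN − FP·FN) / √((TP+FP)(TP+FN)(TN+FP)(TN+FN))
Numerator = 5·8 − 10·4 = 0
Denominator = √(15·9·18·12) = √29160 = 170.7630
MCC = 0 / 170.7630 = 0.000

0.000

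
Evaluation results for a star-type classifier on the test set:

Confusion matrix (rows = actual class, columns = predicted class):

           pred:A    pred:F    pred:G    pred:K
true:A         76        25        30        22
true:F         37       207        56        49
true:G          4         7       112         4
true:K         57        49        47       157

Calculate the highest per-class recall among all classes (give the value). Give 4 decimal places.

0.8819

Per-class recall (TP/(TP+FN)):
  A: TP=76, FN=25+30+22=77 → 76/153 = 0.49673
  F: TP=207, FN=37+56+49=142 → 207/349 = 0.59312
  G: TP=112, FN=4+7+4=15 → 112/127 = 0.88189
  K: TP=157, FN=57+49+47=153 → 157/310 = 0.50645
Highest is class 'G' with recall = 0.8819.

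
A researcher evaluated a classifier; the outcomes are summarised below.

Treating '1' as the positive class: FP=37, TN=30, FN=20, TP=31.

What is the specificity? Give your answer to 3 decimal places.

Specificity = TN/(TN+FP) = 30/(30+37) = 0.448

0.448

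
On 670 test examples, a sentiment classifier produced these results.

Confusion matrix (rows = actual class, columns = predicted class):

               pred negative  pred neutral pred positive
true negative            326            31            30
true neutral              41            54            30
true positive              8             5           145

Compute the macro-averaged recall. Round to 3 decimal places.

0.731

Per-class recall (TP/(TP+FN)):
  negative: TP=326, FN=31+30=61 → 326/387 = 0.8424
  neutral: TP=54, FN=41+30=71 → 54/125 = 0.4320
  positive: TP=145, FN=8+5=13 → 145/158 = 0.9177
Macro-recall = mean = (0.8424 + 0.4320 + 0.9177) / 3 = 0.731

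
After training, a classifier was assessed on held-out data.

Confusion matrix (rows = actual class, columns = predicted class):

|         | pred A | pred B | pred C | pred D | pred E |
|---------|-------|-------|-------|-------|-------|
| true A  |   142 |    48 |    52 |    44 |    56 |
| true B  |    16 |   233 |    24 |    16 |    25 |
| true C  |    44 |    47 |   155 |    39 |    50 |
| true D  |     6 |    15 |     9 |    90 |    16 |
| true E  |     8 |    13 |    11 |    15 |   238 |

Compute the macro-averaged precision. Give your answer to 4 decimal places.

0.5978

Per-class precision (TP/(TP+FP)):
  A: TP=142, FP=16+44+6+8=74 → 142/216 = 0.65741
  B: TP=233, FP=48+47+15+13=123 → 233/356 = 0.65449
  C: TP=155, FP=52+24+9+11=96 → 155/251 = 0.61753
  D: TP=90, FP=44+16+39+15=114 → 90/204 = 0.44118
  E: TP=238, FP=56+25+50+16=147 → 238/385 = 0.61818
Macro-precision = mean = (0.65741 + 0.65449 + 0.61753 + 0.44118 + 0.61818) / 5 = 0.5978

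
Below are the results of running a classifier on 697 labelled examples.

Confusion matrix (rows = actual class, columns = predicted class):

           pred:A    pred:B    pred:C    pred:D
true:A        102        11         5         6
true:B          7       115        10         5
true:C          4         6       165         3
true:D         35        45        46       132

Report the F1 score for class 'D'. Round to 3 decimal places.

0.653

Take TP from the diagonal, FP from the rest of the 'D' prediction marginal, FN from the rest of the 'D' actual marginal.
F1 score = 2·TP/(2·TP+FP+FN).
D: TP=132, FP=6+5+3=14, FN=35+45+46=126 → 264/404 = 0.6535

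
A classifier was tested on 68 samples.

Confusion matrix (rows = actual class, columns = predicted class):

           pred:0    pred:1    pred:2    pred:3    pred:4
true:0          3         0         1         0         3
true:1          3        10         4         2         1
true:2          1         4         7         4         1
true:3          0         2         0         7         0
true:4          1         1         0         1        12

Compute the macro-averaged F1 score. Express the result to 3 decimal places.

0.556

Per-class F1 score (2·TP/(2·TP+FP+FN)):
  0: TP=3, FP=3+1+0+1=5, FN=0+1+0+3=4 → 6/15 = 0.4000
  1: TP=10, FP=0+4+2+1=7, FN=3+4+2+1=10 → 20/37 = 0.5405
  2: TP=7, FP=1+4+0+0=5, FN=1+4+4+1=10 → 14/29 = 0.4828
  3: TP=7, FP=0+2+4+1=7, FN=0+2+0+0=2 → 14/23 = 0.6087
  4: TP=12, FP=3+1+1+0=5, FN=1+1+0+1=3 → 24/32 = 0.7500
Macro-F1 score = mean = (0.4000 + 0.5405 + 0.4828 + 0.6087 + 0.7500) / 5 = 0.556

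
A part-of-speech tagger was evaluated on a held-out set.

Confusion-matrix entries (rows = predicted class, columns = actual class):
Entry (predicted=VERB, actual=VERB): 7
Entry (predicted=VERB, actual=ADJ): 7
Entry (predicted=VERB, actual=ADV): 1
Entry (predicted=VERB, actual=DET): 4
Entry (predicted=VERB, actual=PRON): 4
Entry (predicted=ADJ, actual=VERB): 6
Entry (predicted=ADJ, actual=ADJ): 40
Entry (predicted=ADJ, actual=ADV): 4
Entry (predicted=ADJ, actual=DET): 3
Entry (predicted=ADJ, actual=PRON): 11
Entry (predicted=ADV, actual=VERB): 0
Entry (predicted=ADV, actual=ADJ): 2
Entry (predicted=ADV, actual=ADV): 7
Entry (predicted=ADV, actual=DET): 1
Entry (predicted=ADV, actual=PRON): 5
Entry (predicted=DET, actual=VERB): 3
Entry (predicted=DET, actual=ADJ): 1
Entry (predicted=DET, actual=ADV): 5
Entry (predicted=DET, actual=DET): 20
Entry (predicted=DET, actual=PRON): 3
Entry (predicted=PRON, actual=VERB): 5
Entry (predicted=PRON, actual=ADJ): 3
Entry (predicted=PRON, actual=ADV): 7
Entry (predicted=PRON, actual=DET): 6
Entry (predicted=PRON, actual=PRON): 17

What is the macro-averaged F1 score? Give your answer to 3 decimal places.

0.481

Per-class F1 score (2·TP/(2·TP+FP+FN)):
  VERB: TP=7, FP=7+1+4+4=16, FN=6+0+3+5=14 → 14/44 = 0.3182
  ADJ: TP=40, FP=6+4+3+11=24, FN=7+2+1+3=13 → 80/117 = 0.6838
  ADV: TP=7, FP=0+2+1+5=8, FN=1+4+5+7=17 → 14/39 = 0.3590
  DET: TP=20, FP=3+1+5+3=12, FN=4+3+1+6=14 → 40/66 = 0.6061
  PRON: TP=17, FP=5+3+7+6=21, FN=4+11+5+3=23 → 34/78 = 0.4359
Macro-F1 score = mean = (0.3182 + 0.6838 + 0.3590 + 0.6061 + 0.4359) / 5 = 0.481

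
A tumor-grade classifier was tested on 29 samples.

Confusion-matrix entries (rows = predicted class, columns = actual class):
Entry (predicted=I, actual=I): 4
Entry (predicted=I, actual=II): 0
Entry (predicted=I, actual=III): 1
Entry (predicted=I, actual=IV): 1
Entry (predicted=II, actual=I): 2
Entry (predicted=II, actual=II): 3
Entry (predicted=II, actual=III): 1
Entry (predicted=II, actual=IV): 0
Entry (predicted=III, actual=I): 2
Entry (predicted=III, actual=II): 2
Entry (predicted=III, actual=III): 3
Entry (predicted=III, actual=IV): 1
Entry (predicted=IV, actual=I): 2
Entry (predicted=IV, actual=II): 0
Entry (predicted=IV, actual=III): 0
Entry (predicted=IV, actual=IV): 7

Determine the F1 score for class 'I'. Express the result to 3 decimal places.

Take TP from the diagonal, FP from the rest of the 'I' prediction marginal, FN from the rest of the 'I' actual marginal.
F1 score = 2·TP/(2·TP+FP+FN).
I: TP=4, FP=0+1+1=2, FN=2+2+2=6 → 8/16 = 0.5000

0.500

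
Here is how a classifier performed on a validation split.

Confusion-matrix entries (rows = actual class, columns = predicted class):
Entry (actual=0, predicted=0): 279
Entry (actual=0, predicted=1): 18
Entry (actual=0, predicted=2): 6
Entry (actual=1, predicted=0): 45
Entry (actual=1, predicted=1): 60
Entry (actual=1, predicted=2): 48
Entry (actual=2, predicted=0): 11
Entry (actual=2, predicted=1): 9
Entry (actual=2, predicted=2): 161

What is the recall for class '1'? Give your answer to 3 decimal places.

Take TP from the diagonal, FP from the rest of the '1' prediction marginal, FN from the rest of the '1' actual marginal.
recall = TP/(TP+FN).
1: TP=60, FN=45+48=93 → 60/153 = 0.3922

0.392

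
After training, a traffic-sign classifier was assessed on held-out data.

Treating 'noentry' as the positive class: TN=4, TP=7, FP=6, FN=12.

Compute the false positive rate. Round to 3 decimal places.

FPR = FP/(FP+TN) = 6/(6+4) = 0.600

0.600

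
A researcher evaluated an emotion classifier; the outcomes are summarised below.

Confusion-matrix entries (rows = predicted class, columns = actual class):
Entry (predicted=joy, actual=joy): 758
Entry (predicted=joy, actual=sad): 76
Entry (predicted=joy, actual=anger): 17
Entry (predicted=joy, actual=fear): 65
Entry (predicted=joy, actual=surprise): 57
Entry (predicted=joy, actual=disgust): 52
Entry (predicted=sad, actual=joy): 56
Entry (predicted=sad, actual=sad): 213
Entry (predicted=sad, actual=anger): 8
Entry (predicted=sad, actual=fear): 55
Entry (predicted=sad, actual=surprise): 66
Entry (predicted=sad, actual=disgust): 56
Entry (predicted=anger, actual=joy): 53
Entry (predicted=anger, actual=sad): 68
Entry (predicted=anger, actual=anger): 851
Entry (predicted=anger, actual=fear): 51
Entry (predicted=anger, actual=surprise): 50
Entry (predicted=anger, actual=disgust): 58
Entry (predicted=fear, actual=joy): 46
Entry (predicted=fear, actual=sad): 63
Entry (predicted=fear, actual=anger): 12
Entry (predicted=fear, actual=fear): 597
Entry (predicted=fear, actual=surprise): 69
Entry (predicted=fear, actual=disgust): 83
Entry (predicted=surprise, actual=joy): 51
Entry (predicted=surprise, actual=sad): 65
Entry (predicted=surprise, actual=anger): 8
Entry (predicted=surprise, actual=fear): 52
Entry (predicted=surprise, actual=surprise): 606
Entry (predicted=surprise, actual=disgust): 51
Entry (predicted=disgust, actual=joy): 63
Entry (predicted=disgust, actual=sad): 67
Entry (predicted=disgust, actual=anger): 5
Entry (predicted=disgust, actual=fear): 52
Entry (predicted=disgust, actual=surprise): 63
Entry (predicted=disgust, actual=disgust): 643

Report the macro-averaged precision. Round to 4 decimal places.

0.6825

Per-class precision (TP/(TP+FP)):
  joy: TP=758, FP=76+17+65+57+52=267 → 758/1025 = 0.73951
  sad: TP=213, FP=56+8+55+66+56=241 → 213/454 = 0.46916
  anger: TP=851, FP=53+68+51+50+58=280 → 851/1131 = 0.75243
  fear: TP=597, FP=46+63+12+69+83=273 → 597/870 = 0.68621
  surprise: TP=606, FP=51+65+8+52+51=227 → 606/833 = 0.72749
  disgust: TP=643, FP=63+67+5+52+63=250 → 643/893 = 0.72004
Macro-precision = mean = (0.73951 + 0.46916 + 0.75243 + 0.68621 + 0.72749 + 0.72004) / 6 = 0.6825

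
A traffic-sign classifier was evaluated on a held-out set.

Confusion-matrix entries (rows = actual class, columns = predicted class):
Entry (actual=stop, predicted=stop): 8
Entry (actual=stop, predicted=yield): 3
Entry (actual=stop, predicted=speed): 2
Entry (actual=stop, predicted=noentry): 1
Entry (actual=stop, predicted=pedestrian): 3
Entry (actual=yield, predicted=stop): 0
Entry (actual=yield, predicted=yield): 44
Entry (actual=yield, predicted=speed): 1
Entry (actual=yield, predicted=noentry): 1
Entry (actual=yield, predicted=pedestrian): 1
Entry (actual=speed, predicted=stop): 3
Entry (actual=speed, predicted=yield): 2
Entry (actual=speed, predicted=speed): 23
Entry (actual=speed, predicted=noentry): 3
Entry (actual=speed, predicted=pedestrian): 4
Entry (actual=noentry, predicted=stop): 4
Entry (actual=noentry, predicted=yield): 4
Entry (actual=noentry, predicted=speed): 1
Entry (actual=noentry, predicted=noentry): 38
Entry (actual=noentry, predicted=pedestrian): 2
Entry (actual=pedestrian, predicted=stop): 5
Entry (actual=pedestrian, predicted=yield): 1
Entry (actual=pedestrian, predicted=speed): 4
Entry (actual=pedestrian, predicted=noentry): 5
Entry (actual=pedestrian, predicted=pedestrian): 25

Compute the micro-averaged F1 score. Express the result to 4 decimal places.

0.7340

Micro-averaging pools counts across classes: ΣTP=138, ΣFP=50, ΣFN=50.
Micro-F1 score = 2·TP/(2·TP+FP+FN) on pooled counts = 0.7340 (equals overall accuracy in single-label multiclass).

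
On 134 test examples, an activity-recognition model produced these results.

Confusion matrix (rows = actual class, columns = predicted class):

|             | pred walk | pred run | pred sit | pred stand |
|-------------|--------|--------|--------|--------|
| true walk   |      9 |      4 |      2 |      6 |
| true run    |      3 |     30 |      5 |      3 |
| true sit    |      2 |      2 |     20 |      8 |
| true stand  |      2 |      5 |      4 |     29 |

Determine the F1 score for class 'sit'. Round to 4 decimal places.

Treat 'sit' as positive and all other classes as negative.
F1 score = 2·TP/(2·TP+FP+FN).
sit: TP=20, FP=2+5+4=11, FN=2+2+8=12 → 40/63 = 0.63492

0.6349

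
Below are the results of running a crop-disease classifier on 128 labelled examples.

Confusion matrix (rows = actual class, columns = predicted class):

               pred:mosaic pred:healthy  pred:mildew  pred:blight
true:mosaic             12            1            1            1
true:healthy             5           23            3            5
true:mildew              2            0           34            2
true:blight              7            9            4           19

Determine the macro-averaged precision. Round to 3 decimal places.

Per-class precision (TP/(TP+FP)):
  mosaic: TP=12, FP=5+2+7=14 → 12/26 = 0.4615
  healthy: TP=23, FP=1+0+9=10 → 23/33 = 0.6970
  mildew: TP=34, FP=1+3+4=8 → 34/42 = 0.8095
  blight: TP=19, FP=1+5+2=8 → 19/27 = 0.7037
Macro-precision = mean = (0.4615 + 0.6970 + 0.8095 + 0.7037) / 4 = 0.668

0.668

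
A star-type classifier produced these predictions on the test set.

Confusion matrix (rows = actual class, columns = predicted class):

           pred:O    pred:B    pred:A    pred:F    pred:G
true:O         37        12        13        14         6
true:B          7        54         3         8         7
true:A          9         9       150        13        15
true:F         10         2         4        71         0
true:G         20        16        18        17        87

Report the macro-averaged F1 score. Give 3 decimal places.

Per-class F1 score (2·TP/(2·TP+FP+FN)):
  O: TP=37, FP=7+9+10+20=46, FN=12+13+14+6=45 → 74/165 = 0.4485
  B: TP=54, FP=12+9+2+16=39, FN=7+3+8+7=25 → 108/172 = 0.6279
  A: TP=150, FP=13+3+4+18=38, FN=9+9+13+15=46 → 300/384 = 0.7813
  F: TP=71, FP=14+8+13+17=52, FN=10+2+4+0=16 → 142/210 = 0.6762
  G: TP=87, FP=6+7+15+0=28, FN=20+16+18+17=71 → 174/273 = 0.6374
Macro-F1 score = mean = (0.4485 + 0.6279 + 0.7813 + 0.6762 + 0.6374) / 5 = 0.634

0.634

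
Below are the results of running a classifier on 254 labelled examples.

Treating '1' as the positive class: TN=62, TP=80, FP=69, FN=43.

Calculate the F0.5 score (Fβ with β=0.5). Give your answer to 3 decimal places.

Fβ = (1+β²)·TP / ((1+β²)·TP + β²·FN + FP), with β²=1/4
= 1.25·80 / (1.25·80 + 0.25·43 + 69) = 0.556

0.556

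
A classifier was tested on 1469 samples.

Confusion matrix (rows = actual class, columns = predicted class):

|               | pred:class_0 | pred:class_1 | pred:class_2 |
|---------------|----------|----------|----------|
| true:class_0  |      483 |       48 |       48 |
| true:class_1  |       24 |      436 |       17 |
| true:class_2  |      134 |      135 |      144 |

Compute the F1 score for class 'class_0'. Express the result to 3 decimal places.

0.792

One-vs-rest for 'class_0': TP = diagonal; FP = other classes predicted 'class_0'; FN = 'class_0' predicted as other.
F1 score = 2·TP/(2·TP+FP+FN).
class_0: TP=483, FP=24+134=158, FN=48+48=96 → 966/1220 = 0.7918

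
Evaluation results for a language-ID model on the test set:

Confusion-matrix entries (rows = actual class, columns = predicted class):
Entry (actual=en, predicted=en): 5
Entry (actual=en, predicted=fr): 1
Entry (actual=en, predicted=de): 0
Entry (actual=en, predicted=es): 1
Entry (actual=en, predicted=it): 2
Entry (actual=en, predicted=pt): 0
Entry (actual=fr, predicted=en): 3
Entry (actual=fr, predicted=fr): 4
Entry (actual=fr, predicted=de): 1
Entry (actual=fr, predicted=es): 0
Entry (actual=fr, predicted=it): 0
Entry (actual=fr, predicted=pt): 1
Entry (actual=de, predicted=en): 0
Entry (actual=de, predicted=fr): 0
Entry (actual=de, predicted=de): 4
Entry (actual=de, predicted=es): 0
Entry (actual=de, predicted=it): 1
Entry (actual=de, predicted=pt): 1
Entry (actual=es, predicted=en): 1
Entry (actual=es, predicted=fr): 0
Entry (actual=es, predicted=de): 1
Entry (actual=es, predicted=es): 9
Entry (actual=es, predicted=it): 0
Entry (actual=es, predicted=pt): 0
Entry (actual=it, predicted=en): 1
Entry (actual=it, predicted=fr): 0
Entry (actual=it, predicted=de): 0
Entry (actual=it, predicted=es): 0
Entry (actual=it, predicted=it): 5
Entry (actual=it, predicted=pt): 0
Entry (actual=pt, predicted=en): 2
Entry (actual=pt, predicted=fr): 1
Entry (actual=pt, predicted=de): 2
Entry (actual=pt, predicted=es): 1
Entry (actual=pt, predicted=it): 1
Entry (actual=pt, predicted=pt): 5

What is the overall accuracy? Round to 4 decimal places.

0.6038

Accuracy = trace / total = (5+4+4+9+5+5=32) / 53 = 32/53 = 0.6038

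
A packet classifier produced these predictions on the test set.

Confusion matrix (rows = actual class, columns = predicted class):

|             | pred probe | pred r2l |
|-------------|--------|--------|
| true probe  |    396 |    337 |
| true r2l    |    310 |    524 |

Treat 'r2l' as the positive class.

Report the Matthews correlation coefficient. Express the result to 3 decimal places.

MCC = (TP·TN − FP·FN) / √((TP+FP)(TP+FN)(TN+FP)(TN+FN))
Numerator = 524·396 − 337·310 = 103034
Denominator = √(861·834·733·706) = √371601858852 = 609591.5508
MCC = 103034 / 609591.5508 = 0.169

0.169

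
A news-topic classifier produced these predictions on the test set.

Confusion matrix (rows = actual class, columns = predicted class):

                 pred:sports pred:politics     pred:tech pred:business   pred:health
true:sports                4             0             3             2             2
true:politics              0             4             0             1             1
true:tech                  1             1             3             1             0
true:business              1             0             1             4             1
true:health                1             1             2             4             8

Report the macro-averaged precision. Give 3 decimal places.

0.514

Per-class precision (TP/(TP+FP)):
  sports: TP=4, FP=0+1+1+1=3 → 4/7 = 0.5714
  politics: TP=4, FP=0+1+0+1=2 → 4/6 = 0.6667
  tech: TP=3, FP=3+0+1+2=6 → 3/9 = 0.3333
  business: TP=4, FP=2+1+1+4=8 → 4/12 = 0.3333
  health: TP=8, FP=2+1+0+1=4 → 8/12 = 0.6667
Macro-precision = mean = (0.5714 + 0.6667 + 0.3333 + 0.3333 + 0.6667) / 5 = 0.514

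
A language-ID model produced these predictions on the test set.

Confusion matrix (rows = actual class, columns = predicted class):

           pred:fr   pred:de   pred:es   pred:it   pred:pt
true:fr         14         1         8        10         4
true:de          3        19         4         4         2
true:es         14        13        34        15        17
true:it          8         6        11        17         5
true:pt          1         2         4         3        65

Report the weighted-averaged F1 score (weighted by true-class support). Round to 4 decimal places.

Per-class F1 score (2·TP/(2·TP+FP+FN)):
  fr: TP=14, FP=3+14+8+1=26, FN=1+8+10+4=23 → 28/77 = 0.36364
  de: TP=19, FP=1+13+6+2=22, FN=3+4+4+2=13 → 38/73 = 0.52055
  es: TP=34, FP=8+4+11+4=27, FN=14+13+15+17=59 → 68/154 = 0.44156
  it: TP=17, FP=10+4+15+3=32, FN=8+6+11+5=30 → 34/96 = 0.35417
  pt: TP=65, FP=4+2+17+5=28, FN=1+2+4+3=10 → 130/168 = 0.77381
Weighted-F1 score = Σ (supportᵢ/N)·F1 scoreᵢ with N=284: (37/284)·0.36364 + (32/284)·0.52055 + (93/284)·0.44156 + (47/284)·0.35417 + (75/284)·0.77381 = 0.5136

0.5136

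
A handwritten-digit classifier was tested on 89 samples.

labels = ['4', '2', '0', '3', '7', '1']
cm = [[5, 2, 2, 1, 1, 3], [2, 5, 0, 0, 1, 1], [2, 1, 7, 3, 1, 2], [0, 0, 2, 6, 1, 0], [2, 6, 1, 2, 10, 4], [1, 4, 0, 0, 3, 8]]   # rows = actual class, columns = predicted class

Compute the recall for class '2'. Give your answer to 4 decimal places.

One-vs-rest for '2': TP = diagonal; FP = other classes predicted '2'; FN = '2' predicted as other.
recall = TP/(TP+FN).
2: TP=5, FN=2+0+0+1+1=4 → 5/9 = 0.55556

0.5556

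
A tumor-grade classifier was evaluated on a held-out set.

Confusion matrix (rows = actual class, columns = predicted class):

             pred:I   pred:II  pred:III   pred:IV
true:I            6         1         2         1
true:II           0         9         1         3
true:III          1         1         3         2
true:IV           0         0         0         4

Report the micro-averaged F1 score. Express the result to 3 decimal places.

0.647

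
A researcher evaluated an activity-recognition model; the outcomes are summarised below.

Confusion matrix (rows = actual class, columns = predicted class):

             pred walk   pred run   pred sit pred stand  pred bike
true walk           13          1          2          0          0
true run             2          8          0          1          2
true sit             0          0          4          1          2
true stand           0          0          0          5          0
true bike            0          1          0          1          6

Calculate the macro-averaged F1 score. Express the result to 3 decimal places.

Per-class F1 score (2·TP/(2·TP+FP+FN)):
  walk: TP=13, FP=2+0+0+0=2, FN=1+2+0+0=3 → 26/31 = 0.8387
  run: TP=8, FP=1+0+0+1=2, FN=2+0+1+2=5 → 16/23 = 0.6957
  sit: TP=4, FP=2+0+0+0=2, FN=0+0+1+2=3 → 8/13 = 0.6154
  stand: TP=5, FP=0+1+1+1=3, FN=0+0+0+0=0 → 10/13 = 0.7692
  bike: TP=6, FP=0+2+2+0=4, FN=0+1+0+1=2 → 12/18 = 0.6667
Macro-F1 score = mean = (0.8387 + 0.6957 + 0.6154 + 0.7692 + 0.6667) / 5 = 0.717

0.717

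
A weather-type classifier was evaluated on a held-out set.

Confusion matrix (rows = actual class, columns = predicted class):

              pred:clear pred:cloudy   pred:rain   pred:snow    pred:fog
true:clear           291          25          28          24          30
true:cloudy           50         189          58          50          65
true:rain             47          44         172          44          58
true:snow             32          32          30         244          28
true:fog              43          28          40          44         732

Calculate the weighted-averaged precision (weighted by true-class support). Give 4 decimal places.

0.6662

Per-class precision (TP/(TP+FP)):
  clear: TP=291, FP=50+47+32+43=172 → 291/463 = 0.62851
  cloudy: TP=189, FP=25+44+32+28=129 → 189/318 = 0.59434
  rain: TP=172, FP=28+58+30+40=156 → 172/328 = 0.52439
  snow: TP=244, FP=24+50+44+44=162 → 244/406 = 0.60099
  fog: TP=732, FP=30+65+58+28=181 → 732/913 = 0.80175
Weighted-precision = Σ (supportᵢ/N)·precisionᵢ with N=2428: (398/2428)·0.62851 + (412/2428)·0.59434 + (365/2428)·0.52439 + (366/2428)·0.60099 + (887/2428)·0.80175 = 0.6662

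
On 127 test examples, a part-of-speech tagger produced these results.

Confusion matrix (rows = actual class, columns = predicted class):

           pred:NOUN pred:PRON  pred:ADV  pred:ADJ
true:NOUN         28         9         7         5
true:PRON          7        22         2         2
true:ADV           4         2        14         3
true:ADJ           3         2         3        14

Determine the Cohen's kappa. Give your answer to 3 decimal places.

Observed agreement pₒ = trace/N = 78/127 = 0.6142
Expected agreement pₑ = Σ (rowᵢ·colᵢ)/N² = (49·42 + 33·35 + 23·26 + 22·24)/127² = 0.2690
κ = (pₒ − pₑ)/(1 − pₑ) = (0.6142 − 0.2690)/(1 − 0.2690) = 0.472

0.472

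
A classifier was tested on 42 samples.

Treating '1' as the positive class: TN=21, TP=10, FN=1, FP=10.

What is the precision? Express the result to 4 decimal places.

0.5000

Precision = TP/(TP+FP) = 10/(10+10) = 10/20 = 0.5000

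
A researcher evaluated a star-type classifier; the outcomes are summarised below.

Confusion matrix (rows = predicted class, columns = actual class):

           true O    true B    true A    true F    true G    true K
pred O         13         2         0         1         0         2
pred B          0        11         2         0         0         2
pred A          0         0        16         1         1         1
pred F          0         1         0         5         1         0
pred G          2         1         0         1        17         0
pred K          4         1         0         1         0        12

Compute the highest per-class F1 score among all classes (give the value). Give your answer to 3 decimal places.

0.865

Per-class F1 score (2·TP/(2·TP+FP+FN)):
  O: TP=13, FP=2+0+1+0+2=5, FN=0+0+0+2+4=6 → 26/37 = 0.7027
  B: TP=11, FP=0+2+0+0+2=4, FN=2+0+1+1+1=5 → 22/31 = 0.7097
  A: TP=16, FP=0+0+1+1+1=3, FN=0+2+0+0+0=2 → 32/37 = 0.8649
  F: TP=5, FP=0+1+0+1+0=2, FN=1+0+1+1+1=4 → 10/16 = 0.6250
  G: TP=17, FP=2+1+0+1+0=4, FN=0+0+1+1+0=2 → 34/40 = 0.8500
  K: TP=12, FP=4+1+0+1+0=6, FN=2+2+1+0+0=5 → 24/35 = 0.6857
Highest is class 'A' with F1 score = 0.865.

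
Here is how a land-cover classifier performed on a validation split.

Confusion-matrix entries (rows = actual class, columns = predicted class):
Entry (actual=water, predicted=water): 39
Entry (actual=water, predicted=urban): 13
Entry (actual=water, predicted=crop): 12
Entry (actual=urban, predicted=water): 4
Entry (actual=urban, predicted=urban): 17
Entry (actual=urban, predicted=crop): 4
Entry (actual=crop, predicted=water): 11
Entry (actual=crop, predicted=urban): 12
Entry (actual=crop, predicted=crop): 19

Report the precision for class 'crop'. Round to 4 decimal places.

0.5429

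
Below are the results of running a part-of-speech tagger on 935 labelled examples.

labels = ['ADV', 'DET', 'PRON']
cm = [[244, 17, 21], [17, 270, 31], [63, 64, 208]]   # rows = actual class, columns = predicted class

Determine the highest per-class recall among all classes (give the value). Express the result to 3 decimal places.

0.865

Per-class recall (TP/(TP+FN)):
  ADV: TP=244, FN=17+21=38 → 244/282 = 0.8652
  DET: TP=270, FN=17+31=48 → 270/318 = 0.8491
  PRON: TP=208, FN=63+64=127 → 208/335 = 0.6209
Highest is class 'ADV' with recall = 0.865.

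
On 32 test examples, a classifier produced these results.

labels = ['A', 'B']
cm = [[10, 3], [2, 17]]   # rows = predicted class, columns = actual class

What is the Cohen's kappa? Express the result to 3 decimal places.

Observed agreement pₒ = trace/N = 27/32 = 0.8438
Expected agreement pₑ = Σ (rowᵢ·colᵢ)/N² = (12·13 + 20·19)/32² = 0.5234
κ = (pₒ − pₑ)/(1 − pₑ) = (0.8438 − 0.5234)/(1 − 0.5234) = 0.672

0.672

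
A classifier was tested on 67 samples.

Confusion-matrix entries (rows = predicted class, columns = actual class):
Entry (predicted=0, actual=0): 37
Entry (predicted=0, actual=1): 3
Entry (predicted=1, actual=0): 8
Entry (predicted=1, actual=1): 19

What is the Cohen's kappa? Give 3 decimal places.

0.648

Observed agreement pₒ = trace/N = 56/67 = 0.8358
Expected agreement pₑ = Σ (rowᵢ·colᵢ)/N² = (45·40 + 22·27)/67² = 0.5333
κ = (pₒ − pₑ)/(1 − pₑ) = (0.8358 − 0.5333)/(1 − 0.5333) = 0.648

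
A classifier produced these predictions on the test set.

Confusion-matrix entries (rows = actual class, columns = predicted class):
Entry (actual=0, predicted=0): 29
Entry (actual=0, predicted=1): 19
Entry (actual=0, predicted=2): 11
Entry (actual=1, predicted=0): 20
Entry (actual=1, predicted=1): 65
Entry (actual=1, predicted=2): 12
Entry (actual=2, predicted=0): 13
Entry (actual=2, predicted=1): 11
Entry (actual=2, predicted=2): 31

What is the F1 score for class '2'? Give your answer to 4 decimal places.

Take TP from the diagonal, FP from the rest of the '2' prediction marginal, FN from the rest of the '2' actual marginal.
F1 score = 2·TP/(2·TP+FP+FN).
2: TP=31, FP=11+12=23, FN=13+11=24 → 62/109 = 0.56881

0.5688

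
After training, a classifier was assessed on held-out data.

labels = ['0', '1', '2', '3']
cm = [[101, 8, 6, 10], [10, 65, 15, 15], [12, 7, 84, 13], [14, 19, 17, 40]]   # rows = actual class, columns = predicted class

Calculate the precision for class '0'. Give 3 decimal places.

0.737

Take TP from the diagonal, FP from the rest of the '0' prediction marginal, FN from the rest of the '0' actual marginal.
precision = TP/(TP+FP).
0: TP=101, FP=10+12+14=36 → 101/137 = 0.7372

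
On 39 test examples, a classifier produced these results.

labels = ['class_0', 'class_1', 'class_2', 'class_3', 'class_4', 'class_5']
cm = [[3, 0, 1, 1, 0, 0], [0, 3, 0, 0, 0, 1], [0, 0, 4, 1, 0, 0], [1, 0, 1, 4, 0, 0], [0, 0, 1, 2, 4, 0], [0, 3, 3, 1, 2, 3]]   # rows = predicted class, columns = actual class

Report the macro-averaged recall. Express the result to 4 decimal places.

Per-class recall (TP/(TP+FN)):
  class_0: TP=3, FN=0+0+1+0+0=1 → 3/4 = 0.75000
  class_1: TP=3, FN=0+0+0+0+3=3 → 3/6 = 0.50000
  class_2: TP=4, FN=1+0+1+1+3=6 → 4/10 = 0.40000
  class_3: TP=4, FN=1+0+1+2+1=5 → 4/9 = 0.44444
  class_4: TP=4, FN=0+0+0+0+2=2 → 4/6 = 0.66667
  class_5: TP=3, FN=0+1+0+0+0=1 → 3/4 = 0.75000
Macro-recall = mean = (0.75000 + 0.50000 + 0.40000 + 0.44444 + 0.66667 + 0.75000) / 6 = 0.5852

0.5852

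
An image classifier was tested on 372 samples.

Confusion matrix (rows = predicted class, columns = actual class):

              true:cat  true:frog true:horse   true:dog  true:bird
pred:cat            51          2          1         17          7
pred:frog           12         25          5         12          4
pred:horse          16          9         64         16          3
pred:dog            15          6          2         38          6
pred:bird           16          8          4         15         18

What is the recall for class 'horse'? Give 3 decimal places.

One-vs-rest for 'horse': TP = diagonal; FP = other classes predicted 'horse'; FN = 'horse' predicted as other.
recall = TP/(TP+FN).
horse: TP=64, FN=1+5+2+4=12 → 64/76 = 0.8421

0.842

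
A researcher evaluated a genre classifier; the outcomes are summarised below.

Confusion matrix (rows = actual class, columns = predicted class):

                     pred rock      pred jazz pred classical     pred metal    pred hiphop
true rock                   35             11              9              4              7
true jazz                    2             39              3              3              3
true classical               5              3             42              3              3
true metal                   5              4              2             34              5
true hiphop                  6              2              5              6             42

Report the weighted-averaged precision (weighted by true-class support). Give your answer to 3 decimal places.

0.678

Per-class precision (TP/(TP+FP)):
  rock: TP=35, FP=2+5+5+6=18 → 35/53 = 0.6604
  jazz: TP=39, FP=11+3+4+2=20 → 39/59 = 0.6610
  classical: TP=42, FP=9+3+2+5=19 → 42/61 = 0.6885
  metal: TP=34, FP=4+3+3+6=16 → 34/50 = 0.6800
  hiphop: TP=42, FP=7+3+3+5=18 → 42/60 = 0.7000
Weighted-precision = Σ (supportᵢ/N)·precisionᵢ with N=283: (66/283)·0.6604 + (50/283)·0.6610 + (56/283)·0.6885 + (50/283)·0.6800 + (61/283)·0.7000 = 0.678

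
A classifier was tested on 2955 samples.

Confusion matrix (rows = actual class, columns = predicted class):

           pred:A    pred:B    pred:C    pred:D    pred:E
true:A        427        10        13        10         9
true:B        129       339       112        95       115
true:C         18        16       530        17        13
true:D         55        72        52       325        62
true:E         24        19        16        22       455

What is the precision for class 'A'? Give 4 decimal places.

0.6539

Take TP from the diagonal, FP from the rest of the 'A' prediction marginal, FN from the rest of the 'A' actual marginal.
precision = TP/(TP+FP).
A: TP=427, FP=129+18+55+24=226 → 427/653 = 0.65391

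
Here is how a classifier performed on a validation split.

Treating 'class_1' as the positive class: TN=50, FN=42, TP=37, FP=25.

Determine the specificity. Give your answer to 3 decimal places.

0.667

Specificity = TN/(TN+FP) = 50/(50+25) = 0.667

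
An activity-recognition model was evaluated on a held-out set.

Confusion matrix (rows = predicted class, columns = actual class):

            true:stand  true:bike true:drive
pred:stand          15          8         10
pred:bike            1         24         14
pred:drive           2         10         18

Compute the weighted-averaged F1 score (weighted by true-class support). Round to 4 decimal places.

0.5537

Per-class F1 score (2·TP/(2·TP+FP+FN)):
  stand: TP=15, FP=8+10=18, FN=1+2=3 → 30/51 = 0.58824
  bike: TP=24, FP=1+14=15, FN=8+10=18 → 48/81 = 0.59259
  drive: TP=18, FP=2+10=12, FN=10+14=24 → 36/72 = 0.50000
Weighted-F1 score = Σ (supportᵢ/N)·F1 scoreᵢ with N=102: (18/102)·0.58824 + (42/102)·0.59259 + (42/102)·0.50000 = 0.5537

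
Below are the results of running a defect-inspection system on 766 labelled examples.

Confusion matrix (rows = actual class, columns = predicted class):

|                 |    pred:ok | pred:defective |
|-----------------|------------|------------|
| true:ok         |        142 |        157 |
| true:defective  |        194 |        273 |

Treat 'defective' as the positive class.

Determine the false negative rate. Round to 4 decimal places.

FNR = FN/(FN+TP) = 194/(194+273) = 0.4154

0.4154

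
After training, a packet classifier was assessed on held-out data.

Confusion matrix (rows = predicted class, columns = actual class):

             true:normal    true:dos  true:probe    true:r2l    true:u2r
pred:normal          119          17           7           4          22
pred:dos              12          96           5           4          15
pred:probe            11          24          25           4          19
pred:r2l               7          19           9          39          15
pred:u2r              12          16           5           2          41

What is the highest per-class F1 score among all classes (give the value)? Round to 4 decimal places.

Per-class F1 score (2·TP/(2·TP+FP+FN)):
  normal: TP=119, FP=17+7+4+22=50, FN=12+11+7+12=42 → 238/330 = 0.72121
  dos: TP=96, FP=12+5+4+15=36, FN=17+24+19+16=76 → 192/304 = 0.63158
  probe: TP=25, FP=11+24+4+19=58, FN=7+5+9+5=26 → 50/134 = 0.37313
  r2l: TP=39, FP=7+19+9+15=50, FN=4+4+4+2=14 → 78/142 = 0.54930
  u2r: TP=41, FP=12+16+5+2=35, FN=22+15+19+15=71 → 82/188 = 0.43617
Highest is class 'normal' with F1 score = 0.7212.

0.7212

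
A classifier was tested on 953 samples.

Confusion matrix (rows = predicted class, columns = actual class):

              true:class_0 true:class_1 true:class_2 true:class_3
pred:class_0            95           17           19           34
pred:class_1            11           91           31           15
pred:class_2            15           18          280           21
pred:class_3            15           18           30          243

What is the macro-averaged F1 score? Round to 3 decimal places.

Per-class F1 score (2·TP/(2·TP+FP+FN)):
  class_0: TP=95, FP=17+19+34=70, FN=11+15+15=41 → 190/301 = 0.6312
  class_1: TP=91, FP=11+31+15=57, FN=17+18+18=53 → 182/292 = 0.6233
  class_2: TP=280, FP=15+18+21=54, FN=19+31+30=80 → 560/694 = 0.8069
  class_3: TP=243, FP=15+18+30=63, FN=34+15+21=70 → 486/619 = 0.7851
Macro-F1 score = mean = (0.6312 + 0.6233 + 0.8069 + 0.7851) / 4 = 0.712

0.712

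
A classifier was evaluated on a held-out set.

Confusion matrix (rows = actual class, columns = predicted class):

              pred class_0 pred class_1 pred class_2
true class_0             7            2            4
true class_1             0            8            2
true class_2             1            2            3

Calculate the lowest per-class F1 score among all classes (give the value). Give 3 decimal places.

0.400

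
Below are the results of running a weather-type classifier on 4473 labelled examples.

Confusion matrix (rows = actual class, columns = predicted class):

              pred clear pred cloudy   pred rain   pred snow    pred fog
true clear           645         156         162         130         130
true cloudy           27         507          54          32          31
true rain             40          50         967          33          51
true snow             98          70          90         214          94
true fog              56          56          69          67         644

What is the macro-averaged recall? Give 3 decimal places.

Per-class recall (TP/(TP+FN)):
  clear: TP=645, FN=156+162+130+130=578 → 645/1223 = 0.5274
  cloudy: TP=507, FN=27+54+32+31=144 → 507/651 = 0.7788
  rain: TP=967, FN=40+50+33+51=174 → 967/1141 = 0.8475
  snow: TP=214, FN=98+70+90+94=352 → 214/566 = 0.3781
  fog: TP=644, FN=56+56+69+67=248 → 644/892 = 0.7220
Macro-recall = mean = (0.5274 + 0.7788 + 0.8475 + 0.3781 + 0.7220) / 5 = 0.651

0.651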